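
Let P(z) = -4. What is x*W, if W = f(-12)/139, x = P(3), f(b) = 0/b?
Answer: 0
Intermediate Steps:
f(b) = 0
x = -4
W = 0 (W = 0/139 = 0*(1/139) = 0)
x*W = -4*0 = 0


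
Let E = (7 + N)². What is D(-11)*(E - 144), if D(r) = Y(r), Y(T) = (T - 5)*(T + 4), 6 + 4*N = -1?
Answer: -13041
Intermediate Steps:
N = -7/4 (N = -3/2 + (¼)*(-1) = -3/2 - ¼ = -7/4 ≈ -1.7500)
Y(T) = (-5 + T)*(4 + T)
D(r) = -20 + r² - r
E = 441/16 (E = (7 - 7/4)² = (21/4)² = 441/16 ≈ 27.563)
D(-11)*(E - 144) = (-20 + (-11)² - 1*(-11))*(441/16 - 144) = (-20 + 121 + 11)*(-1863/16) = 112*(-1863/16) = -13041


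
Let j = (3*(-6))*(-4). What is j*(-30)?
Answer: -2160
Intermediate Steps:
j = 72 (j = -18*(-4) = 72)
j*(-30) = 72*(-30) = -2160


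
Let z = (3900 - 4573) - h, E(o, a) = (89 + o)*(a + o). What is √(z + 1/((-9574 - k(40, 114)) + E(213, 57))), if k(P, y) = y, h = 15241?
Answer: 3*I*√2282204592789/35926 ≈ 126.15*I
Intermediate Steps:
z = -15914 (z = (3900 - 4573) - 1*15241 = -673 - 15241 = -15914)
√(z + 1/((-9574 - k(40, 114)) + E(213, 57))) = √(-15914 + 1/((-9574 - 1*114) + (213² + 89*57 + 89*213 + 57*213))) = √(-15914 + 1/((-9574 - 114) + (45369 + 5073 + 18957 + 12141))) = √(-15914 + 1/(-9688 + 81540)) = √(-15914 + 1/71852) = √(-1143452727/71852) = 3*I*√2282204592789/35926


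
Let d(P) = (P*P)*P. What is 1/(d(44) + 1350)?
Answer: 1/86534 ≈ 1.1556e-5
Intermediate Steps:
d(P) = P³ (d(P) = P²*P = P³)
1/(d(44) + 1350) = 1/(44³ + 1350) = 1/(85184 + 1350) = 1/86534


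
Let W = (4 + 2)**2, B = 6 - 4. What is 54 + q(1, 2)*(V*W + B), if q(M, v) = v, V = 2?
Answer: 202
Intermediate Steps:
B = 2
W = 36 (W = 6**2 = 36)
54 + q(1, 2)*(V*W + B) = 54 + 2*(2*36 + 2) = 54 + 2*(72 + 2) = 54 + 2*74 = 54 + 148 = 202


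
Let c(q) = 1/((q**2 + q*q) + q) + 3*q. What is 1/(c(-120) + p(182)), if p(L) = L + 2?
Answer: -28680/5047679 ≈ -0.0056818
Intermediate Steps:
p(L) = 2 + L
c(q) = 1/(q + 2*q**2) + 3*q (c(q) = 1/((q**2 + q**2) + q) + 3*q = 1/(2*q**2 + q) + 3*q = 1/(q + 2*q**2) + 3*q)
1/(c(-120) + p(182)) = 1/((1 + 3*(-120)**2 + 6*(-120)**3)/((-120)*(1 + 2*(-120))) + (2 + 182)) = 1/(-(1 + 3*14400 + 6*(-1728000))/(120*(1 - 240)) + 184) = 1/(-1/120*(1 + 43200 - 10368000)/(-239) + 184) = 1/(-1/120*(-1/239)*(-10324799) + 184) = 1/(-10324799/28680 + 184) = 1/(-5047679/28680) = -28680/5047679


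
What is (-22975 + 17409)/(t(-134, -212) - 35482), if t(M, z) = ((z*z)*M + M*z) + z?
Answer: 253/274081 ≈ 0.00092309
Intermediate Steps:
t(M, z) = z + M*z + M*z**2 (t(M, z) = (z**2*M + M*z) + z = (M*z**2 + M*z) + z = (M*z + M*z**2) + z = z + M*z + M*z**2)
(-22975 + 17409)/(t(-134, -212) - 35482) = (-22975 + 17409)/(-212*(1 - 134 - 134*(-212)) - 35482) = -5566/(-212*(1 - 134 + 28408) - 35482) = -5566/(-212*28275 - 35482) = -5566/(-5994300 - 35482) = -5566/(-6029782) = -5566*(-1/6029782) = 253/274081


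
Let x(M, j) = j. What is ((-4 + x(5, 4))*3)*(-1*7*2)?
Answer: 0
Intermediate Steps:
((-4 + x(5, 4))*3)*(-1*7*2) = ((-4 + 4)*3)*(-1*7*2) = (0*3)*(-7*2) = 0*(-14) = 0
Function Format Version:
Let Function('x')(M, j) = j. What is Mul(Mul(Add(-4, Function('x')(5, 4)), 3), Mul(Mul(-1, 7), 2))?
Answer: 0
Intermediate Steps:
Mul(Mul(Add(-4, Function('x')(5, 4)), 3), Mul(Mul(-1, 7), 2)) = Mul(Mul(Add(-4, 4), 3), Mul(Mul(-1, 7), 2)) = Mul(Mul(0, 3), Mul(-7, 2)) = Mul(0, -14) = 0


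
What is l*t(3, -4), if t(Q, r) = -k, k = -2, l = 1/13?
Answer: 2/13 ≈ 0.15385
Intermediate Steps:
l = 1/13 ≈ 0.076923
t(Q, r) = 2 (t(Q, r) = -1*(-2) = 2)
l*t(3, -4) = (1/13)*2 = 2/13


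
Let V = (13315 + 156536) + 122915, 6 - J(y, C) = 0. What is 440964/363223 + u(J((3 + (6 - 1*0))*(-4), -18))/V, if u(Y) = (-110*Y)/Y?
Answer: 64529655947/53169672409 ≈ 1.2137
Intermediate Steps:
J(y, C) = 6 (J(y, C) = 6 - 1*0 = 6 + 0 = 6)
V = 292766 (V = 169851 + 122915 = 292766)
u(Y) = -110
440964/363223 + u(J((3 + (6 - 1*0))*(-4), -18))/V = 440964/363223 - 110/292766 = 440964*(1/363223) - 110*1/292766 = 440964/363223 - 55/146383 = 64529655947/53169672409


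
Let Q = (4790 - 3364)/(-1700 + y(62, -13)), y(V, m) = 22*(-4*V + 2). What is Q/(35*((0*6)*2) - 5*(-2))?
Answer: -713/35560 ≈ -0.020051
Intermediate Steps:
y(V, m) = 44 - 88*V (y(V, m) = 22*(2 - 4*V) = 44 - 88*V)
Q = -713/3556 (Q = (4790 - 3364)/(-1700 + (44 - 88*62)) = 1426/(-1700 + (44 - 5456)) = 1426/(-1700 - 5412) = 1426/(-7112) = 1426*(-1/7112) = -713/3556 ≈ -0.20051)
Q/(35*((0*6)*2) - 5*(-2)) = -713/(3556*(35*((0*6)*2) - 5*(-2))) = -713/(3556*(35*(0*2) + 10)) = -713/(3556*(35*0 + 10)) = -713/(3556*(0 + 10)) = -713/3556/10 = -713/3556*⅒ = -713/35560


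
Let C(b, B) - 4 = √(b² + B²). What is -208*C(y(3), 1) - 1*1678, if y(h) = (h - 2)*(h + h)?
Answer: -2510 - 208*√37 ≈ -3775.2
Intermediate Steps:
y(h) = 2*h*(-2 + h) (y(h) = (-2 + h)*(2*h) = 2*h*(-2 + h))
C(b, B) = 4 + √(B² + b²) (C(b, B) = 4 + √(b² + B²) = 4 + √(B² + b²))
-208*C(y(3), 1) - 1*1678 = -208*(4 + √(1² + (2*3*(-2 + 3))²)) - 1*1678 = -208*(4 + √(1 + (2*3*1)²)) - 1678 = -208*(4 + √(1 + 6²)) - 1678 = -208*(4 + √(1 + 36)) - 1678 = -208*(4 + √37) - 1678 = (-832 - 208*√37) - 1678 = -2510 - 208*√37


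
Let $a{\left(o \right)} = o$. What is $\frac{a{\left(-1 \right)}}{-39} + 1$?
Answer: $\frac{40}{39} \approx 1.0256$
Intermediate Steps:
$\frac{a{\left(-1 \right)}}{-39} + 1 = \frac{1}{-39} \left(-1\right) + 1 = \left(- \frac{1}{39}\right) \left(-1\right) + 1 = \frac{1}{39} + 1 = \frac{40}{39}$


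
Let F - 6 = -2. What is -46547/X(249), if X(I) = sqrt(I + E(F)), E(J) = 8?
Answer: -46547*sqrt(257)/257 ≈ -2903.5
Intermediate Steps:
F = 4 (F = 6 - 2 = 4)
X(I) = sqrt(8 + I) (X(I) = sqrt(I + 8) = sqrt(8 + I))
-46547/X(249) = -46547/sqrt(8 + 249) = -46547*sqrt(257)/257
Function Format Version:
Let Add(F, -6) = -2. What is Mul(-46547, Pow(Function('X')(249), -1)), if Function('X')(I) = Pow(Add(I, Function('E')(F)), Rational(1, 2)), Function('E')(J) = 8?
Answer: Mul(Rational(-46547, 257), Pow(257, Rational(1, 2))) ≈ -2903.5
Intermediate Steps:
F = 4 (F = Add(6, -2) = 4)
Function('X')(I) = Pow(Add(8, I), Rational(1, 2)) (Function('X')(I) = Pow(Add(I, 8), Rational(1, 2)) = Pow(Add(8, I), Rational(1, 2)))
Mul(-46547, Pow(Function('X')(249), -1)) = Mul(-46547, Pow(Pow(Add(8, 249), Rational(1, 2)), -1)) = Mul(-46547, Pow(Pow(257, Rational(1, 2)), -1)) = Mul(-46547, Mul(Rational(1, 257), Pow(257, Rational(1, 2)))) = Mul(Rational(-46547, 257), Pow(257, Rational(1, 2)))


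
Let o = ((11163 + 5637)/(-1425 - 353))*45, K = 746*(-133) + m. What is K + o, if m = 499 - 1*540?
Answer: -12659893/127 ≈ -99684.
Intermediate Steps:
m = -41 (m = 499 - 540 = -41)
K = -99259 (K = 746*(-133) - 41 = -99218 - 41 = -99259)
o = -54000/127 (o = (16800/(-1778))*45 = (16800*(-1/1778))*45 = -1200/127*45 = -54000/127 ≈ -425.20)
K + o = -99259 - 54000/127 = -12659893/127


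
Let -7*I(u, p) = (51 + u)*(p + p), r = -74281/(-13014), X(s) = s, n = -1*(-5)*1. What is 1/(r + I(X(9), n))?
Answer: -91098/7288433 ≈ -0.012499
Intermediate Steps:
n = 5 (n = 5*1 = 5)
r = 74281/13014 (r = -74281*(-1/13014) = 74281/13014 ≈ 5.7078)
I(u, p) = -2*p*(51 + u)/7 (I(u, p) = -(51 + u)*(p + p)/7 = -(51 + u)*2*p/7 = -2*p*(51 + u)/7)
1/(r + I(X(9), n)) = 1/(74281/13014 - 2/7*5*(51 + 9)) = 1/(74281/13014 - 2/7*5*60) = 1/(74281/13014 - 600/7) = 1/(-7288433/91098) = -91098/7288433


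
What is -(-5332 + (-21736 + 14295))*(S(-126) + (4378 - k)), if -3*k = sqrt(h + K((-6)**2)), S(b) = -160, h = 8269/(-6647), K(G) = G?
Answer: 53876514 + 166049*sqrt(31441)/1173 ≈ 5.3902e+7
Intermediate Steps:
h = -8269/6647 (h = 8269*(-1/6647) = -8269/6647 ≈ -1.2440)
k = -13*sqrt(31441)/1173 (k = -sqrt(-8269/6647 + (-6)**2)/3 = -sqrt(-8269/6647 + 36)/3 = -13*sqrt(31441)/1173 ≈ -1.9651)
-(-5332 + (-21736 + 14295))*(S(-126) + (4378 - k)) = -(-5332 + (-21736 + 14295))*(-160 + (4378 - (-13)*sqrt(31441)/1173)) = -(-5332 - 7441)*(-160 + (4378 + 13*sqrt(31441)/1173)) = -(-12773)*(4218 + 13*sqrt(31441)/1173) = -(-53876514 - 166049*sqrt(31441)/1173) = 53876514 + 166049*sqrt(31441)/1173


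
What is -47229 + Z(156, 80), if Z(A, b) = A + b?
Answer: -46993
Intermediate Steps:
-47229 + Z(156, 80) = -47229 + (156 + 80) = -47229 + 236 = -46993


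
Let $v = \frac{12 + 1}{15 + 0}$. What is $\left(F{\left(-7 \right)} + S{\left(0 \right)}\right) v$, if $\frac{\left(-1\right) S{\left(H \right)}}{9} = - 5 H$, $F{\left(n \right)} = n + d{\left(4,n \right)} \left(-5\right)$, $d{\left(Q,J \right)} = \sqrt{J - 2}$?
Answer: $- \frac{91}{15} - 13 i \approx -6.0667 - 13.0 i$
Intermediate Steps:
$d{\left(Q,J \right)} = \sqrt{-2 + J}$
$v = \frac{13}{15} \approx 0.86667$
$F{\left(n \right)} = n - 5 \sqrt{-2 + n}$ ($F{\left(n \right)} = n + \sqrt{-2 + n} \left(-5\right) = n - 5 \sqrt{-2 + n}$)
$S{\left(H \right)} = 45 H$ ($S{\left(H \right)} = - 9 \left(- 5 H\right) = 45 H$)
$\left(F{\left(-7 \right)} + S{\left(0 \right)}\right) v = \left(\left(-7 - 5 \sqrt{-2 - 7}\right) + 45 \cdot 0\right) \frac{13}{15} = \left(\left(-7 - 5 \sqrt{-9}\right) + 0\right) \frac{13}{15} = \left(\left(-7 - 5 \cdot 3 i\right) + 0\right) \frac{13}{15} = \left(\left(-7 - 15 i\right) + 0\right) \frac{13}{15} = \left(-7 - 15 i\right) \frac{13}{15} = - \frac{91}{15} - 13 i$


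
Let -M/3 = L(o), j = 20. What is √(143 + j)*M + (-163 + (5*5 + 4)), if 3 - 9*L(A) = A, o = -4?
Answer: -134 - 7*√163/3 ≈ -163.79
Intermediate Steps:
L(A) = ⅓ - A/9
M = -7/3 (M = -3*(⅓ - ⅑*(-4)) = -3*(⅓ + 4/9) = -3*7/9 = -7/3 ≈ -2.3333)
√(143 + j)*M + (-163 + (5*5 + 4)) = √(143 + 20)*(-7/3) + (-163 + (5*5 + 4)) = √163*(-7/3) + (-163 + (25 + 4)) = -7*√163/3 + (-163 + 29) = -7*√163/3 - 134 = -134 - 7*√163/3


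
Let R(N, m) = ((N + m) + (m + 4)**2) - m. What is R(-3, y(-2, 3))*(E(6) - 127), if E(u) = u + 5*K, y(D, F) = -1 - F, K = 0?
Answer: 363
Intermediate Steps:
R(N, m) = N + (4 + m)**2 (R(N, m) = ((N + m) + (4 + m)**2) - m = (N + m + (4 + m)**2) - m = N + (4 + m)**2)
E(u) = u (E(u) = u + 5*0 = u + 0 = u)
R(-3, y(-2, 3))*(E(6) - 127) = (-3 + (4 + (-1 - 1*3))**2)*(6 - 127) = (-3 + (4 + (-1 - 3))**2)*(-121) = (-3 + (4 - 4)**2)*(-121) = (-3 + 0**2)*(-121) = (-3 + 0)*(-121) = -3*(-121) = 363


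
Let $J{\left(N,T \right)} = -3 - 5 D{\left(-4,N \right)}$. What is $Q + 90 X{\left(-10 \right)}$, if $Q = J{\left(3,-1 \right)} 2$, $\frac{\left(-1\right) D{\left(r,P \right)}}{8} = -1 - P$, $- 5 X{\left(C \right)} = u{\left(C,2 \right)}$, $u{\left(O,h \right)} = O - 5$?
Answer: $-56$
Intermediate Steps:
$u{\left(O,h \right)} = -5 + O$
$X{\left(C \right)} = 1 - \frac{C}{5}$ ($X{\left(C \right)} = - \frac{-5 + C}{5} = 1 - \frac{C}{5}$)
$D{\left(r,P \right)} = 8 + 8 P$ ($D{\left(r,P \right)} = - 8 \left(-1 - P\right) = 8 + 8 P$)
$J{\left(N,T \right)} = -43 - 40 N$ ($J{\left(N,T \right)} = -3 - 5 \left(8 + 8 N\right) = -3 - \left(40 + 40 N\right) = -43 - 40 N$)
$Q = -326$ ($Q = \left(-43 - 120\right) 2 = \left(-163\right) 2 = -326$)
$Q + 90 X{\left(-10 \right)} = -326 + 90 \left(1 - -2\right) = -326 + 90 \left(1 + 2\right) = -326 + 90 \cdot 3 = -326 + 270 = -56$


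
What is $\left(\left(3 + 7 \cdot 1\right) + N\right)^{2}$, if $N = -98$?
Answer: $7744$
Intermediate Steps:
$\left(\left(3 + 7 \cdot 1\right) + N\right)^{2} = \left(\left(3 + 7 \cdot 1\right) - 98\right)^{2} = \left(\left(3 + 7\right) - 98\right)^{2} = \left(10 - 98\right)^{2} = \left(-88\right)^{2} = 7744$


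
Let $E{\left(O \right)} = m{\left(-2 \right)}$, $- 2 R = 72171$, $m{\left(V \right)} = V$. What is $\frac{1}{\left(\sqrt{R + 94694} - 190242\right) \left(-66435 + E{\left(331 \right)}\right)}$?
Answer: $\frac{380484}{4808970487127107} + \frac{\sqrt{234434}}{4808970487127107} \approx 7.922 \cdot 10^{-11}$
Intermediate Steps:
$R = - \frac{72171}{2}$ ($R = \left(- \frac{1}{2}\right) 72171 = - \frac{72171}{2} \approx -36086.0$)
$E{\left(O \right)} = -2$
$\frac{1}{\left(\sqrt{R + 94694} - 190242\right) \left(-66435 + E{\left(331 \right)}\right)} = \frac{1}{\left(\sqrt{- \frac{72171}{2} + 94694} - 190242\right) \left(-66435 - 2\right)} = \frac{1}{\left(\sqrt{\frac{117217}{2}} - 190242\right) \left(-66437\right)} = \frac{1}{\left(\frac{\sqrt{234434}}{2} - 190242\right) \left(-66437\right)} = \frac{1}{\left(-190242 + \frac{\sqrt{234434}}{2}\right) \left(-66437\right)} = \frac{1}{12639107754 - \frac{66437 \sqrt{234434}}{2}}$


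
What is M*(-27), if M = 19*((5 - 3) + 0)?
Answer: -1026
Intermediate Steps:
M = 38 (M = 19*(2 + 0) = 19*2 = 38)
M*(-27) = 38*(-27) = -1026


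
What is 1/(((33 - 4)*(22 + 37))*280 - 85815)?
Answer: 1/393265 ≈ 2.5428e-6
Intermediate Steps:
1/(((33 - 4)*(22 + 37))*280 - 85815) = 1/((29*59)*280 - 85815) = 1/(1711*280 - 85815) = 1/(479080 - 85815) = 1/393265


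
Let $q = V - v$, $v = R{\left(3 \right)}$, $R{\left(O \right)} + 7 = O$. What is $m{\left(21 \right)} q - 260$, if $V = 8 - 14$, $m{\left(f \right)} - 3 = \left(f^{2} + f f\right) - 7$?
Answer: $-2016$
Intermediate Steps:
$R{\left(O \right)} = -7 + O$
$m{\left(f \right)} = -4 + 2 f^{2}$ ($m{\left(f \right)} = 3 - \left(7 - f^{2} - f f\right) = 3 + \left(\left(f^{2} + f^{2}\right) - 7\right) = 3 + \left(2 f^{2} - 7\right) = 3 + \left(-7 + 2 f^{2}\right) = -4 + 2 f^{2}$)
$v = -4$ ($v = -7 + 3 = -4$)
$V = -6$ ($V = 8 - 14 = -6$)
$q = -2$ ($q = -6 - -4 = -6 + 4 = -2$)
$m{\left(21 \right)} q - 260 = \left(-4 + 2 \cdot 21^{2}\right) \left(-2\right) - 260 = \left(-4 + 2 \cdot 441\right) \left(-2\right) - 260 = \left(-4 + 882\right) \left(-2\right) - 260 = 878 \left(-2\right) - 260 = -1756 - 260 = -2016$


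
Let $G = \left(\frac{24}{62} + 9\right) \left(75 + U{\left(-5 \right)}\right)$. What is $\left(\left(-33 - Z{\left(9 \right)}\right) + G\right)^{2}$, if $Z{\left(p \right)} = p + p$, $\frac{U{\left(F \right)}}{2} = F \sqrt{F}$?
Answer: $\frac{367479036}{961} - \frac{117820080 i \sqrt{5}}{961} \approx 3.8239 \cdot 10^{5} - 2.7415 \cdot 10^{5} i$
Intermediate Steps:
$U{\left(F \right)} = 2 F^{\frac{3}{2}}$ ($U{\left(F \right)} = 2 F \sqrt{F} = 2 F^{\frac{3}{2}}$)
$Z{\left(p \right)} = 2 p$
$G = \frac{21825}{31} - \frac{2910 i \sqrt{5}}{31}$ ($G = \left(\frac{24}{62} + 9\right) \left(75 + 2 \left(-5\right)^{\frac{3}{2}}\right) = \left(24 \cdot \frac{1}{62} + 9\right) \left(75 + 2 \left(- 5 i \sqrt{5}\right)\right) = \left(\frac{12}{31} + 9\right) \left(75 - 10 i \sqrt{5}\right) = \frac{291 \left(75 - 10 i \sqrt{5}\right)}{31} = \frac{21825}{31} - \frac{2910 i \sqrt{5}}{31} \approx 704.03 - 209.9 i$)
$\left(\left(-33 - Z{\left(9 \right)}\right) + G\right)^{2} = \left(\left(-33 - 2 \cdot 9\right) + \left(\frac{21825}{31} - \frac{2910 i \sqrt{5}}{31}\right)\right)^{2} = \left(\left(-33 - 18\right) + \left(\frac{21825}{31} - \frac{2910 i \sqrt{5}}{31}\right)\right)^{2} = \left(-51 + \left(\frac{21825}{31} - \frac{2910 i \sqrt{5}}{31}\right)\right)^{2} = \left(\frac{20244}{31} - \frac{2910 i \sqrt{5}}{31}\right)^{2}$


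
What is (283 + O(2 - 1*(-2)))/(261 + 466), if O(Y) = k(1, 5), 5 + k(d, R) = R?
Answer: 283/727 ≈ 0.38927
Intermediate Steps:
k(d, R) = -5 + R
O(Y) = 0 (O(Y) = -5 + 5 = 0)
(283 + O(2 - 1*(-2)))/(261 + 466) = (283 + 0)/(261 + 466) = 283/727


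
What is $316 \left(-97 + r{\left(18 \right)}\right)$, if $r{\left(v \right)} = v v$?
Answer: $71732$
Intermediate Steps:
$r{\left(v \right)} = v^{2}$
$316 \left(-97 + r{\left(18 \right)}\right) = 316 \left(-97 + 18^{2}\right) = 316 \left(-97 + 324\right) = 316 \cdot 227 = 71732$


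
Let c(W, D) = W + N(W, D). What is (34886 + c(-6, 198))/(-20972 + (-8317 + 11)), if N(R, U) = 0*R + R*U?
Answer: -16846/14639 ≈ -1.1508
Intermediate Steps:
N(R, U) = R*U (N(R, U) = 0 + R*U = R*U)
c(W, D) = W + D*W (c(W, D) = W + W*D = W + D*W)
(34886 + c(-6, 198))/(-20972 + (-8317 + 11)) = (34886 - 6*(1 + 198))/(-20972 + (-8317 + 11)) = (34886 - 6*199)/(-20972 - 8306) = (34886 - 1194)/(-29278) = 33692*(-1/29278) = -16846/14639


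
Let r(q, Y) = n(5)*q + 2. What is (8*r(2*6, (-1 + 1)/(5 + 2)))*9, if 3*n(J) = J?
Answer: 1584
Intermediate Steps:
n(J) = J/3
r(q, Y) = 2 + 5*q/3 (r(q, Y) = ((1/3)*5)*q + 2 = 5*q/3 + 2 = 2 + 5*q/3)
(8*r(2*6, (-1 + 1)/(5 + 2)))*9 = (8*(2 + 5*(2*6)/3))*9 = (8*(2 + (5/3)*12))*9 = (8*(2 + 20))*9 = (8*22)*9 = 176*9 = 1584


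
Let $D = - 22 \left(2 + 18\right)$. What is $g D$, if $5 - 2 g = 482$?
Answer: $104940$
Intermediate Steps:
$g = - \frac{477}{2}$ ($g = \frac{5}{2} - 241 = - \frac{477}{2} \approx -238.5$)
$D = -440$ ($D = \left(-22\right) 20 = -440$)
$g D = \left(- \frac{477}{2}\right) \left(-440\right) = 104940$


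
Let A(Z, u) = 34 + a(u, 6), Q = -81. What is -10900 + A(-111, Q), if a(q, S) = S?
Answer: -10860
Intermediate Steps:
A(Z, u) = 40 (A(Z, u) = 34 + 6 = 40)
-10900 + A(-111, Q) = -10900 + 40 = -10860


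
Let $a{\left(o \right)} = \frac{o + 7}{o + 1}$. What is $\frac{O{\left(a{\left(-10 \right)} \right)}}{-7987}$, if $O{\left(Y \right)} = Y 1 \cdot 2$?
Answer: $- \frac{2}{23961} \approx -8.3469 \cdot 10^{-5}$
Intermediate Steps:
$a{\left(o \right)} = \frac{7 + o}{1 + o}$
$O{\left(Y \right)} = 2 Y$ ($O{\left(Y \right)} = Y 2 = 2 Y$)
$\frac{O{\left(a{\left(-10 \right)} \right)}}{-7987} = \frac{2 \frac{7 - 10}{1 - 10}}{-7987} = 2 \frac{1}{-9} \left(-3\right) \left(- \frac{1}{7987}\right) = 2 \left(\left(- \frac{1}{9}\right) \left(-3\right)\right) \left(- \frac{1}{7987}\right) = 2 \cdot \frac{1}{3} \left(- \frac{1}{7987}\right) = \frac{2}{3} \left(- \frac{1}{7987}\right) = - \frac{2}{23961}$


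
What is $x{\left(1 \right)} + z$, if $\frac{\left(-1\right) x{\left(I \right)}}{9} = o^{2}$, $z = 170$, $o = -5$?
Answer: $-55$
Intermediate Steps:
$x{\left(I \right)} = -225$ ($x{\left(I \right)} = - 9 \left(-5\right)^{2} = \left(-9\right) 25 = -225$)
$x{\left(1 \right)} + z = -225 + 170 = -55$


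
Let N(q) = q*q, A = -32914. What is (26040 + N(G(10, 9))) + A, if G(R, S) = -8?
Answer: -6810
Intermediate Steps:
N(q) = q²
(26040 + N(G(10, 9))) + A = (26040 + (-8)²) - 32914 = (26040 + 64) - 32914 = 26104 - 32914 = -6810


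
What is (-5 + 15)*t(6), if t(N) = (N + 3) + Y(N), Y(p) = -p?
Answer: 30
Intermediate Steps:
t(N) = 3 (t(N) = (N + 3) - N = (3 + N) - N = 3)
(-5 + 15)*t(6) = (-5 + 15)*3 = 10*3 = 30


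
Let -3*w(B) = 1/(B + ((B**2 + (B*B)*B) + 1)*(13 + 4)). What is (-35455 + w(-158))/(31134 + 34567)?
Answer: -7086999647804/13132787021871 ≈ -0.53964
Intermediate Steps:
w(B) = -1/(3*(17 + B + 17*B**2 + 17*B**3)) (w(B) = -1/(3*(B + ((B**2 + (B*B)*B) + 1)*(13 + 4))) = -1/(3*(B + ((B**2 + B**2*B) + 1)*17)) = -1/(3*(B + ((B**2 + B**3) + 1)*17)) = -1/(3*(B + (1 + B**2 + B**3)*17)) = -1/(3*(B + (17 + 17*B**2 + 17*B**3))) = -1/(3*(17 + B + 17*B**2 + 17*B**3)))
(-35455 + w(-158))/(31134 + 34567) = (-35455 - 1/(51 + 3*(-158) + 51*(-158)**2 + 51*(-158)**3))/(31134 + 34567) = (-35455 - 1/(51 - 474 + 51*24964 + 51*(-3944312)))/65701 = (-35455 - 1/(51 - 474 + 1273164 - 201159912))*(1/65701) = (-35455 - 1/(-199887171))*(1/65701) = (-35455 - 1*(-1/199887171))*(1/65701) = (-35455 + 1/199887171)*(1/65701) = -7086999647804/199887171*1/65701 = -7086999647804/13132787021871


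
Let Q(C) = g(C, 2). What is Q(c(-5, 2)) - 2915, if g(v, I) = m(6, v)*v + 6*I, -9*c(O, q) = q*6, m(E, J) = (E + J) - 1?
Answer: -26171/9 ≈ -2907.9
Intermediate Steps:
m(E, J) = -1 + E + J
c(O, q) = -2*q/3 (c(O, q) = -q*6/9 = -2*q/3)
g(v, I) = 6*I + v*(5 + v) (g(v, I) = (-1 + 6 + v)*v + 6*I = (5 + v)*v + 6*I = v*(5 + v) + 6*I = 6*I + v*(5 + v))
Q(C) = 12 + C*(5 + C) (Q(C) = 6*2 + C*(5 + C) = 12 + C*(5 + C))
Q(c(-5, 2)) - 2915 = (12 + (-⅔*2)*(5 - ⅔*2)) - 2915 = (12 - 4*(5 - 4/3)/3) - 2915 = (12 - 4/3*11/3) - 2915 = (12 - 44/9) - 2915 = 64/9 - 2915 = -26171/9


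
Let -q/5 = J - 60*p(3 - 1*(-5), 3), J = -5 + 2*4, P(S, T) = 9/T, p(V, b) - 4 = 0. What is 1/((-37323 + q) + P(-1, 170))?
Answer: -170/6143451 ≈ -2.7672e-5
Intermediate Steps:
p(V, b) = 4 (p(V, b) = 4 + 0 = 4)
J = 3 (J = -5 + 8 = 3)
q = 1185 (q = -5*(3 - 60*4) = -5*(3 - 240) = -5*(-237) = 1185)
1/((-37323 + q) + P(-1, 170)) = 1/((-37323 + 1185) + 9/170) = 1/(-36138 + 9*(1/170)) = 1/(-36138 + 9/170) = 1/(-6143451/170) = -170/6143451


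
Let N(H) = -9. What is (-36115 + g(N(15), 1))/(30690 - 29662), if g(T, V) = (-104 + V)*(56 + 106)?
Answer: -52801/1028 ≈ -51.363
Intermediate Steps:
g(T, V) = -16848 + 162*V (g(T, V) = (-104 + V)*162 = -16848 + 162*V)
(-36115 + g(N(15), 1))/(30690 - 29662) = (-36115 + (-16848 + 162*1))/(30690 - 29662) = (-36115 + (-16848 + 162))/1028 = (-36115 - 16686)*(1/1028) = -52801*1/1028 = -52801/1028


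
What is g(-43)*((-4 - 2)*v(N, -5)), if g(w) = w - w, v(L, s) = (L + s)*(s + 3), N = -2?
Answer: 0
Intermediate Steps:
v(L, s) = (3 + s)*(L + s) (v(L, s) = (L + s)*(3 + s) = (3 + s)*(L + s))
g(w) = 0
g(-43)*((-4 - 2)*v(N, -5)) = 0*((-4 - 2)*((-5)² + 3*(-2) + 3*(-5) - 2*(-5))) = 0*(-6*(25 - 6 - 15 + 10)) = 0*(-6*14) = 0*(-84) = 0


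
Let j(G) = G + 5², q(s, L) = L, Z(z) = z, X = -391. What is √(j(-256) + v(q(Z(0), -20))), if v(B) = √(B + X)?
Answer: √(-231 + I*√411) ≈ 0.6663 + 15.213*I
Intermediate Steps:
j(G) = 25 + G (j(G) = G + 25 = 25 + G)
v(B) = √(-391 + B) (v(B) = √(B - 391) = √(-391 + B))
√(j(-256) + v(q(Z(0), -20))) = √((25 - 256) + √(-391 - 20)) = √(-231 + √(-411)) = √(-231 + I*√411)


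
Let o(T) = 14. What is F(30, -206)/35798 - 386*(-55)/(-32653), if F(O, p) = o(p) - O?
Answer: -380256994/584456047 ≈ -0.65062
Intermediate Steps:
F(O, p) = 14 - O
F(30, -206)/35798 - 386*(-55)/(-32653) = (14 - 1*30)/35798 - 386*(-55)/(-32653) = (14 - 30)*(1/35798) + 21230*(-1/32653) = -16*1/35798 - 21230/32653 = -8/17899 - 21230/32653 = -380256994/584456047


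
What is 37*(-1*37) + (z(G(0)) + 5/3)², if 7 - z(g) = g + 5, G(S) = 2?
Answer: -12296/9 ≈ -1366.2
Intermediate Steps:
z(g) = 2 - g (z(g) = 7 - (g + 5) = 7 - (5 + g) = 7 + (-5 - g) = 2 - g)
37*(-1*37) + (z(G(0)) + 5/3)² = 37*(-1*37) + ((2 - 1*2) + 5/3)² = 37*(-37) + ((2 - 2) + 5*(⅓))² = -1369 + (0 + 5/3)² = -1369 + (5/3)² = -1369 + 25/9 = -12296/9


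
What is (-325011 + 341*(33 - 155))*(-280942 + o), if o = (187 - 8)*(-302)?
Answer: 122815355000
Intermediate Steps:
o = -54058 (o = 179*(-302) = -54058)
(-325011 + 341*(33 - 155))*(-280942 + o) = (-325011 + 341*(33 - 155))*(-280942 - 54058) = (-325011 + 341*(-122))*(-335000) = (-325011 - 41602)*(-335000) = -366613*(-335000) = 122815355000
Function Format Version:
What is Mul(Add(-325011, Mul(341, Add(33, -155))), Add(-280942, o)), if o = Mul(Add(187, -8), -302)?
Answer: 122815355000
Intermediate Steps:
o = -54058 (o = Mul(179, -302) = -54058)
Mul(Add(-325011, Mul(341, Add(33, -155))), Add(-280942, o)) = Mul(Add(-325011, Mul(341, Add(33, -155))), Add(-280942, -54058)) = Mul(Add(-325011, Mul(341, -122)), -335000) = Mul(Add(-325011, -41602), -335000) = Mul(-366613, -335000) = 122815355000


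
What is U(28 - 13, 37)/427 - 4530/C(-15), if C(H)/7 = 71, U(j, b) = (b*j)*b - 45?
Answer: 1178460/30317 ≈ 38.871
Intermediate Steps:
U(j, b) = -45 + j*b² (U(j, b) = j*b² - 45 = -45 + j*b²)
C(H) = 497 (C(H) = 7*71 = 497)
U(28 - 13, 37)/427 - 4530/C(-15) = (-45 + (28 - 13)*37²)/427 - 4530/497 = (-45 + 15*1369)*(1/427) - 4530*1/497 = (-45 + 20535)*(1/427) - 4530/497 = 20490*(1/427) - 4530/497 = 20490/427 - 4530/497 = 1178460/30317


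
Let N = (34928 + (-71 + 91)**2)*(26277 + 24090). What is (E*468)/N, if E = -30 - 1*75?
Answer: -1365/49426816 ≈ -2.7617e-5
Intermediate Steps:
E = -105 (E = -30 - 75 = -105)
N = 1779365376 (N = (34928 + 20**2)*50367 = (34928 + 400)*50367 = 35328*50367 = 1779365376)
(E*468)/N = -105*468/1779365376 = -49140*1/1779365376 = -1365/49426816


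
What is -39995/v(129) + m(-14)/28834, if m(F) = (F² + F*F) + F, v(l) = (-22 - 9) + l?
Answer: -576589393/1412866 ≈ -408.10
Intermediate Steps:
v(l) = -31 + l
m(F) = F + 2*F² (m(F) = (F² + F²) + F = 2*F² + F = F + 2*F²)
-39995/v(129) + m(-14)/28834 = -39995/(-31 + 129) - 14*(1 + 2*(-14))/28834 = -39995/98 - 14*(1 - 28)*(1/28834) = -39995*1/98 - 14*(-27)*(1/28834) = -39995/98 + 378*(1/28834) = -39995/98 + 189/14417 = -576589393/1412866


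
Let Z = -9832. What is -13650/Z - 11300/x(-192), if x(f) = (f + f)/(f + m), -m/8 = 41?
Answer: -112827325/7374 ≈ -15301.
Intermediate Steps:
m = -328 (m = -8*41 = -328)
x(f) = 2*f/(-328 + f) (x(f) = (f + f)/(f - 328) = (2*f)/(-328 + f) = 2*f/(-328 + f))
-13650/Z - 11300/x(-192) = -13650/(-9832) - 11300/(2*(-192)/(-328 - 192)) = -13650*(-1/9832) - 11300/(2*(-192)/(-520)) = 6825/4916 - 11300/(2*(-192)*(-1/520)) = 6825/4916 - 11300/48/65 = 6825/4916 - 11300*65/48 = 6825/4916 - 183625/12 = -112827325/7374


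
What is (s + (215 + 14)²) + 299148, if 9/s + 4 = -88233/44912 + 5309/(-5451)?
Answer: 597226961506063/1698657139 ≈ 3.5159e+5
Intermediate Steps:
s = -2203337808/1698657139 (s = 9/(-4 + (-88233/44912 + 5309/(-5451))) = 9/(-4 + (-88233*1/44912 + 5309*(-1/5451))) = 9/(-4 + (-88233/44912 - 5309/5451)) = 9/(-4 - 719395891/244815312) = 9/(-1698657139/244815312) = 9*(-244815312/1698657139) = -2203337808/1698657139 ≈ -1.2971)
(s + (215 + 14)²) + 299148 = (-2203337808/1698657139 + (215 + 14)²) + 299148 = (-2203337808/1698657139 + 229²) + 299148 = (-2203337808/1698657139 + 52441) + 299148 = 89077075688491/1698657139 + 299148 = 597226961506063/1698657139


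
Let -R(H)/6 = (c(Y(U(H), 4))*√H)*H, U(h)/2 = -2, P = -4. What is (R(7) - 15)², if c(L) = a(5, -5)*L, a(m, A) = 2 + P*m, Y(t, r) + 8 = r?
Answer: 64012257 + 90720*√7 ≈ 6.4252e+7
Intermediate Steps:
U(h) = -4 (U(h) = 2*(-2) = -4)
Y(t, r) = -8 + r
a(m, A) = 2 - 4*m
c(L) = -18*L (c(L) = (2 - 4*5)*L = (2 - 20)*L = -18*L)
R(H) = -432*H^(3/2) (R(H) = -6*(-18*(-8 + 4))*√H*H = -6*(-18*(-4))*√H*H = -6*72*√H*H = -432*H^(3/2))
(R(7) - 15)² = (-3024*√7 - 15)² = (-15 - 3024*√7)²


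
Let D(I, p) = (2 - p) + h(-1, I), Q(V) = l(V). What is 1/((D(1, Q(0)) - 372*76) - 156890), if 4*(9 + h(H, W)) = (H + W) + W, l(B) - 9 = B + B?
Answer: -4/740711 ≈ -5.4002e-6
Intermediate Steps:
l(B) = 9 + 2*B (l(B) = 9 + (B + B) = 9 + 2*B)
Q(V) = 9 + 2*V
h(H, W) = -9 + W/2 + H/4 (h(H, W) = -9 + ((H + W) + W)/4 = -9 + (H + 2*W)/4 = -9 + (W/2 + H/4) = -9 + W/2 + H/4)
D(I, p) = -29/4 + I/2 - p (D(I, p) = (2 - p) + (-9 + I/2 + (1/4)*(-1)) = (2 - p) + (-9 + I/2 - 1/4) = (2 - p) + (-37/4 + I/2) = -29/4 + I/2 - p)
1/((D(1, Q(0)) - 372*76) - 156890) = 1/(((-29/4 + (1/2)*1 - (9 + 2*0)) - 372*76) - 156890) = 1/(((-29/4 + 1/2 - (9 + 0)) - 28272) - 156890) = 1/(((-29/4 + 1/2 - 1*9) - 28272) - 156890) = 1/(((-29/4 + 1/2 - 9) - 28272) - 156890) = 1/((-63/4 - 28272) - 156890) = 1/(-113151/4 - 156890) = 1/(-740711/4) = -4/740711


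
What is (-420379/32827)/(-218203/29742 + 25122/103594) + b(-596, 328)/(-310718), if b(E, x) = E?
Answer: 100719470673776722748/55735895768386276397 ≈ 1.8071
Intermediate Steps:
(-420379/32827)/(-218203/29742 + 25122/103594) + b(-596, 328)/(-310718) = (-420379/32827)/(-218203/29742 + 25122/103594) - 596/(-310718) = (-420379*1/32827)/(-218203*1/29742 + 25122*(1/103594)) - 596*(-1/310718) = -420379/(32827*(-218203/29742 + 12561/51797)) + 298/155359 = -420379/(32827*(-10928671529/1540546374)) + 298/155359 = -420379/32827*(-1540546374/10928671529) + 298/155359 = 647613344155746/358755500282483 + 298/155359 = 100719470673776722748/55735895768386276397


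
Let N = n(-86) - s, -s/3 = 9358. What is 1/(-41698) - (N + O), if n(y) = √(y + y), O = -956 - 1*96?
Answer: -1126763357/41698 - 2*I*√43 ≈ -27022.0 - 13.115*I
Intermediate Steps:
s = -28074 (s = -3*9358 = -28074)
O = -1052 (O = -956 - 96 = -1052)
n(y) = √2*√y (n(y) = √(2*y) = √2*√y)
N = 28074 + 2*I*√43 (N = √2*√(-86) - 1*(-28074) = √2*(I*√86) + 28074 = 2*I*√43 + 28074 = 28074 + 2*I*√43 ≈ 28074.0 + 13.115*I)
1/(-41698) - (N + O) = 1/(-41698) - ((28074 + 2*I*√43) - 1052) = -1/41698 - (27022 + 2*I*√43) = -1/41698 + (-27022 - 2*I*√43) = -1126763357/41698 - 2*I*√43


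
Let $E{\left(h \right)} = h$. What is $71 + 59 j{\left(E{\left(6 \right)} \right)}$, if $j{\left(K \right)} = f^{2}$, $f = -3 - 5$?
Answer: $3847$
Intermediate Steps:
$f = -8$
$j{\left(K \right)} = 64$ ($j{\left(K \right)} = \left(-8\right)^{2} = 64$)
$71 + 59 j{\left(E{\left(6 \right)} \right)} = 71 + 59 \cdot 64 = 71 + 3776 = 3847$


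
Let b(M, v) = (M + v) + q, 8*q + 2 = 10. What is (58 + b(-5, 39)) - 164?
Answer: -71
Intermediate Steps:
q = 1 (q = -¼ + (⅛)*10 = -¼ + 5/4 = 1)
b(M, v) = 1 + M + v (b(M, v) = (M + v) + 1 = 1 + M + v)
(58 + b(-5, 39)) - 164 = (58 + (1 - 5 + 39)) - 164 = (58 + 35) - 164 = 93 - 164 = -71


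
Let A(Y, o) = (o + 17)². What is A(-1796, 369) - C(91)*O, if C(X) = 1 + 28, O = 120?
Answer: 145516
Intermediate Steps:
A(Y, o) = (17 + o)²
C(X) = 29
A(-1796, 369) - C(91)*O = (17 + 369)² - 29*120 = 386² - 1*3480 = 148996 - 3480 = 145516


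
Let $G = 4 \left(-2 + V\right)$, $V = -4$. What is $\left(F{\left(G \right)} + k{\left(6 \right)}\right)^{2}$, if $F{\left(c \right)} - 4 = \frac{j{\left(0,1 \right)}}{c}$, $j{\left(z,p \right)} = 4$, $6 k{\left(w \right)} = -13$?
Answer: $\frac{25}{9} \approx 2.7778$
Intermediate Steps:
$k{\left(w \right)} = - \frac{13}{6}$ ($k{\left(w \right)} = \frac{1}{6} \left(-13\right) = - \frac{13}{6}$)
$G = -24$ ($G = 4 \left(-2 - 4\right) = 4 \left(-6\right) = -24$)
$F{\left(c \right)} = 4 + \frac{4}{c}$
$\left(F{\left(G \right)} + k{\left(6 \right)}\right)^{2} = \left(\left(4 + \frac{4}{-24}\right) - \frac{13}{6}\right)^{2} = \left(\left(4 + 4 \left(- \frac{1}{24}\right)\right) - \frac{13}{6}\right)^{2} = \left(\left(4 - \frac{1}{6}\right) - \frac{13}{6}\right)^{2} = \left(\frac{23}{6} - \frac{13}{6}\right)^{2} = \left(\frac{5}{3}\right)^{2} = \frac{25}{9}$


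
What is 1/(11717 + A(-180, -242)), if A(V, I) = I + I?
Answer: 1/11233 ≈ 8.9023e-5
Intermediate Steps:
A(V, I) = 2*I
1/(11717 + A(-180, -242)) = 1/(11717 + 2*(-242)) = 1/(11717 - 484) = 1/11233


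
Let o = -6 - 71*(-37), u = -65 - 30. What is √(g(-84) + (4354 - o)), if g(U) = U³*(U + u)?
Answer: √106095749 ≈ 10300.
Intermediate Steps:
u = -95
o = 2621 (o = -6 + 2627 = 2621)
g(U) = U³*(-95 + U) (g(U) = U³*(U - 95) = U³*(-95 + U))
√(g(-84) + (4354 - o)) = √((-84)³*(-95 - 84) + (4354 - 1*2621)) = √(-592704*(-179) + (4354 - 2621)) = √(106094016 + 1733) = √106095749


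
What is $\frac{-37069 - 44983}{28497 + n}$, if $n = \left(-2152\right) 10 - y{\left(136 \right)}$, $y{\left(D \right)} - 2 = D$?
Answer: $- \frac{82052}{6839} \approx -11.998$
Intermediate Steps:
$y{\left(D \right)} = 2 + D$
$n = -21658$ ($n = \left(-2152\right) 10 - \left(2 + 136\right) = -21520 - 138 = -21658$)
$\frac{-37069 - 44983}{28497 + n} = \frac{-37069 - 44983}{28497 - 21658} = - \frac{82052}{6839}$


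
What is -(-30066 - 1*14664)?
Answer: 44730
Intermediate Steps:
-(-30066 - 1*14664) = -(-30066 - 14664) = -1*(-44730) = 44730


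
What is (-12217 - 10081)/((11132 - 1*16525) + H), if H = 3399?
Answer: 11149/997 ≈ 11.183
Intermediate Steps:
(-12217 - 10081)/((11132 - 1*16525) + H) = (-12217 - 10081)/((11132 - 1*16525) + 3399) = -22298/((11132 - 16525) + 3399) = -22298/(-5393 + 3399) = -22298/(-1994) = -22298*(-1/1994) = 11149/997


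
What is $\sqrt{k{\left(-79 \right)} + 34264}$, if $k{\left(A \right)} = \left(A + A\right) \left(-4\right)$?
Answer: $4 \sqrt{2181} \approx 186.8$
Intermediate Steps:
$k{\left(A \right)} = - 8 A$ ($k{\left(A \right)} = 2 A \left(-4\right) = - 8 A$)
$\sqrt{k{\left(-79 \right)} + 34264} = \sqrt{\left(-8\right) \left(-79\right) + 34264} = \sqrt{632 + 34264} = \sqrt{34896} = 4 \sqrt{2181}$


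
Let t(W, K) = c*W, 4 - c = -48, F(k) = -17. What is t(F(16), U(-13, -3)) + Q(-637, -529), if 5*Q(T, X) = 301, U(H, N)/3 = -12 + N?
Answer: -4119/5 ≈ -823.80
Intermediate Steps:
U(H, N) = -36 + 3*N (U(H, N) = 3*(-12 + N) = -36 + 3*N)
Q(T, X) = 301/5 (Q(T, X) = (⅕)*301 = 301/5)
c = 52 (c = 4 - 1*(-48) = 4 + 48 = 52)
t(W, K) = 52*W
t(F(16), U(-13, -3)) + Q(-637, -529) = 52*(-17) + 301/5 = -884 + 301/5 = -4119/5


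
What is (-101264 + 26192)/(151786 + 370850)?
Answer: -6256/43553 ≈ -0.14364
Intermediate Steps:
(-101264 + 26192)/(151786 + 370850) = -75072/522636 = -75072*1/522636 = -6256/43553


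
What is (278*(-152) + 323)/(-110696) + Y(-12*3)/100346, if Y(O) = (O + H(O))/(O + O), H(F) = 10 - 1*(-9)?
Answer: 37870514591/99971107344 ≈ 0.37881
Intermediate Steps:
H(F) = 19 (H(F) = 10 + 9 = 19)
Y(O) = (19 + O)/(2*O) (Y(O) = (O + 19)/(O + O) = (19 + O)/((2*O)) = (19 + O)*(1/(2*O)) = (19 + O)/(2*O))
(278*(-152) + 323)/(-110696) + Y(-12*3)/100346 = (278*(-152) + 323)/(-110696) + ((19 - 12*3)/(2*((-12*3))))/100346 = (-42256 + 323)*(-1/110696) + ((1/2)*(19 - 36)/(-36))*(1/100346) = -41933*(-1/110696) + ((1/2)*(-1/36)*(-17))*(1/100346) = 41933/110696 + (17/72)*(1/100346) = 41933/110696 + 17/7224912 = 37870514591/99971107344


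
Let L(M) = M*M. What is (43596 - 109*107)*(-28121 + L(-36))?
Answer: -856602725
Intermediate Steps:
L(M) = M²
(43596 - 109*107)*(-28121 + L(-36)) = (43596 - 109*107)*(-28121 + (-36)²) = (43596 - 11663)*(-28121 + 1296) = 31933*(-26825) = -856602725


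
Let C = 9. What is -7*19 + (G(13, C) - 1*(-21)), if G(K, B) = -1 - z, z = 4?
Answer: -117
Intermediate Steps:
G(K, B) = -5 (G(K, B) = -1 - 1*4 = -1 - 4 = -5)
-7*19 + (G(13, C) - 1*(-21)) = -7*19 + (-5 - 1*(-21)) = -133 + (-5 + 21) = -133 + 16 = -117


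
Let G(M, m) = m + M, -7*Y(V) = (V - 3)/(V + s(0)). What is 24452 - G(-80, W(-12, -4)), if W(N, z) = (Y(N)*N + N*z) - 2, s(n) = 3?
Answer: 171382/7 ≈ 24483.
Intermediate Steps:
Y(V) = -(-3 + V)/(7*(3 + V)) (Y(V) = -(V - 3)/(7*(V + 3)) = -(-3 + V)/(7*(3 + V)))
W(N, z) = -2 + N*z + N*(3 - N)/(7*(3 + N)) (W(N, z) = (((3 - N)/(7*(3 + N)))*N + N*z) - 2 = (N*(3 - N)/(7*(3 + N)) + N*z) - 2 = (N*z + N*(3 - N)/(7*(3 + N))) - 2 = -2 + N*z + N*(3 - N)/(7*(3 + N)))
G(M, m) = M + m
24452 - G(-80, W(-12, -4)) = 24452 - (-80 + ((-2 - 12*(-4))*(3 - 12) - ⅐*(-12)*(-3 - 12))/(3 - 12)) = 24452 - (-80 + ((-2 + 48)*(-9) - ⅐*(-12)*(-15))/(-9)) = 24452 - (-80 - (46*(-9) - 180/7)/9) = 24452 - (-80 - (-414 - 180/7)/9) = 24452 - (-80 - ⅑*(-3078/7)) = 24452 - (-80 + 342/7) = 24452 - 1*(-218/7) = 24452 + 218/7 = 171382/7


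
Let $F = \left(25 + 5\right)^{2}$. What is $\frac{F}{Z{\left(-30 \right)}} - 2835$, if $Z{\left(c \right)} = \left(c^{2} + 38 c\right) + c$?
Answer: $- \frac{8515}{3} \approx -2838.3$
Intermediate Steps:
$Z{\left(c \right)} = c^{2} + 39 c$
$F = 900$ ($F = 30^{2} = 900$)
$\frac{F}{Z{\left(-30 \right)}} - 2835 = \frac{900}{\left(-30\right) \left(39 - 30\right)} - 2835 = \frac{900}{\left(-30\right) 9} - 2835 = \frac{900}{-270} - 2835 = 900 \left(- \frac{1}{270}\right) - 2835 = - \frac{10}{3} - 2835 = - \frac{8515}{3}$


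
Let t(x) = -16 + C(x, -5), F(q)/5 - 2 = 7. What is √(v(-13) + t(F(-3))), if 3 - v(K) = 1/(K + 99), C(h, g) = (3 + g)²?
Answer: 5*I*√2666/86 ≈ 3.0019*I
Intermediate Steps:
F(q) = 45 (F(q) = 10 + 5*7 = 10 + 35 = 45)
t(x) = -12 (t(x) = -16 + (3 - 5)² = -16 + (-2)² = -16 + 4 = -12)
v(K) = 3 - 1/(99 + K) (v(K) = 3 - 1/(K + 99) = 3 - 1/(99 + K))
√(v(-13) + t(F(-3))) = √((296 + 3*(-13))/(99 - 13) - 12) = √((296 - 39)/86 - 12) = √((1/86)*257 - 12) = √(257/86 - 12) = √(-775/86) = 5*I*√2666/86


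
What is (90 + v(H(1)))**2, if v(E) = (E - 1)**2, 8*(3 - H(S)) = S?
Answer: 35820225/4096 ≈ 8745.2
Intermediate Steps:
H(S) = 3 - S/8
v(E) = (-1 + E)**2
(90 + v(H(1)))**2 = (90 + (-1 + (3 - 1/8*1))**2)**2 = (90 + (-1 + (3 - 1/8))**2)**2 = (90 + (-1 + 23/8)**2)**2 = (90 + (15/8)**2)**2 = (90 + 225/64)**2 = (5985/64)**2 = 35820225/4096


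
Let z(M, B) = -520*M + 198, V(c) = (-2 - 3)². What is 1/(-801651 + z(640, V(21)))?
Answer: -1/1134253 ≈ -8.8164e-7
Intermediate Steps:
V(c) = 25 (V(c) = (-5)² = 25)
z(M, B) = 198 - 520*M
1/(-801651 + z(640, V(21))) = 1/(-801651 + (198 - 520*640)) = 1/(-801651 + (198 - 332800)) = 1/(-801651 - 332602) = 1/(-1134253) = -1/1134253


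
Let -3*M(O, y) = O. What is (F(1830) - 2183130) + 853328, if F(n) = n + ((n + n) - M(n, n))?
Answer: -1323702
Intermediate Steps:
M(O, y) = -O/3
F(n) = 10*n/3 (F(n) = n + ((n + n) - (-1)*n/3) = n + (2*n + n/3) = n + 7*n/3 = 10*n/3)
(F(1830) - 2183130) + 853328 = ((10/3)*1830 - 2183130) + 853328 = (6100 - 2183130) + 853328 = -2177030 + 853328 = -1323702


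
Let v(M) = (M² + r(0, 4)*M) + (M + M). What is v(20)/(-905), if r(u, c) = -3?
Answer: -76/181 ≈ -0.41989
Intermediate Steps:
v(M) = M² - M (v(M) = (M² - 3*M) + (M + M) = (M² - 3*M) + 2*M = M² - M)
v(20)/(-905) = (20*(-1 + 20))/(-905) = (20*19)*(-1/905) = 380*(-1/905) = -76/181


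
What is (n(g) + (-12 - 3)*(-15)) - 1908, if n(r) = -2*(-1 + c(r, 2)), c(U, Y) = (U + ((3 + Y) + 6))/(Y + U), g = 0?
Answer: -1692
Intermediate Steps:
c(U, Y) = (9 + U + Y)/(U + Y) (c(U, Y) = (U + (9 + Y))/(U + Y) = (9 + U + Y)/(U + Y))
n(r) = 2 - 2*(11 + r)/(2 + r) (n(r) = -2*(-1 + (9 + r + 2)/(r + 2)) = -2*(-1 + (11 + r)/(2 + r)) = 2 - 2*(11 + r)/(2 + r))
(n(g) + (-12 - 3)*(-15)) - 1908 = (-18/(2 + 0) + (-12 - 3)*(-15)) - 1908 = (-18/2 - 15*(-15)) - 1908 = (-18*1/2 + 225) - 1908 = (-9 + 225) - 1908 = 216 - 1908 = -1692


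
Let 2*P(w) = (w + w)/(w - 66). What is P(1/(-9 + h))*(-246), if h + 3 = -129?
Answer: -6/227 ≈ -0.026432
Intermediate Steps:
h = -132 (h = -3 - 129 = -132)
P(w) = w/(-66 + w) (P(w) = ((w + w)/(w - 66))/2 = ((2*w)/(-66 + w))/2 = (2*w/(-66 + w))/2 = w/(-66 + w))
P(1/(-9 + h))*(-246) = (1/((-9 - 132)*(-66 + 1/(-9 - 132))))*(-246) = (1/((-141)*(-66 + 1/(-141))))*(-246) = -1/(141*(-66 - 1/141))*(-246) = -1/(141*(-9307/141))*(-246) = -1/141*(-141/9307)*(-246) = (1/9307)*(-246) = -6/227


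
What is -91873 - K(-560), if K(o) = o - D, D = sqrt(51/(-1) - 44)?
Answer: -91313 + I*sqrt(95) ≈ -91313.0 + 9.7468*I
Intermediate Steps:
D = I*sqrt(95) (D = sqrt(51*(-1) - 44) = sqrt(-51 - 44) = sqrt(-95) = I*sqrt(95) ≈ 9.7468*I)
K(o) = o - I*sqrt(95)
-91873 - K(-560) = -91873 - (-560 - I*sqrt(95)) = -91873 + (560 + I*sqrt(95)) = -91313 + I*sqrt(95)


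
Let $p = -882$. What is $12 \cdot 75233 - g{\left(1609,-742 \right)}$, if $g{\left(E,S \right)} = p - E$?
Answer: $905287$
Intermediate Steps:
$g{\left(E,S \right)} = -882 - E$
$12 \cdot 75233 - g{\left(1609,-742 \right)} = 12 \cdot 75233 - \left(-882 - 1609\right) = 902796 - \left(-882 - 1609\right) = 902796 - -2491 = 902796 + 2491 = 905287$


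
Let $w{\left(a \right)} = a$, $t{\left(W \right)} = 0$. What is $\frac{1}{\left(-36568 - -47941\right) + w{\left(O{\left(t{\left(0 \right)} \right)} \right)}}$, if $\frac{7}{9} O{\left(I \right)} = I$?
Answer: $\frac{1}{11373} \approx 8.7928 \cdot 10^{-5}$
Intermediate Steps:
$O{\left(I \right)} = \frac{9 I}{7}$
$\frac{1}{\left(-36568 - -47941\right) + w{\left(O{\left(t{\left(0 \right)} \right)} \right)}} = \frac{1}{\left(-36568 - -47941\right) + \frac{9}{7} \cdot 0} = \frac{1}{\left(-36568 + 47941\right) + 0} = \frac{1}{11373 + 0} = \frac{1}{11373}$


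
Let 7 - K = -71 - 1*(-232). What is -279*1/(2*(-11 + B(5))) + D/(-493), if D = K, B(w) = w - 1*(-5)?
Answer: 137855/986 ≈ 139.81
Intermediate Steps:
B(w) = 5 + w (B(w) = w + 5 = 5 + w)
K = -154 (K = 7 - (-71 - 1*(-232)) = 7 - (-71 + 232) = 7 - 1*161 = 7 - 161 = -154)
D = -154
-279*1/(2*(-11 + B(5))) + D/(-493) = -279*1/(2*(-11 + (5 + 5))) - 154/(-493) = -279*1/(2*(-11 + 10)) - 154*(-1/493) = -279/((-1*2)) + 154/493 = -279/(-2) + 154/493 = -279*(-1/2) + 154/493 = 279/2 + 154/493 = 137855/986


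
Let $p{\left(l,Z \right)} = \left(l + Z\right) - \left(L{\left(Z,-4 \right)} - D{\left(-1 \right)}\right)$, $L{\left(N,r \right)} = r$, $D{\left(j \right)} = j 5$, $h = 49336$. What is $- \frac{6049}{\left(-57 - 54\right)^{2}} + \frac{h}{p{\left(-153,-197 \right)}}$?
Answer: $- \frac{67776895}{480519} \approx -141.05$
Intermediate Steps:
$D{\left(j \right)} = 5 j$
$p{\left(l,Z \right)} = -1 + Z + l$ ($p{\left(l,Z \right)} = \left(l + Z\right) - \left(-4 - 5 \left(-1\right)\right) = \left(Z + l\right) - \left(-4 - -5\right) = \left(Z + l\right) - \left(-4 + 5\right) = \left(Z + l\right) - 1 = -1 + Z + l$)
$- \frac{6049}{\left(-57 - 54\right)^{2}} + \frac{h}{p{\left(-153,-197 \right)}} = - \frac{6049}{\left(-57 - 54\right)^{2}} + \frac{49336}{-1 - 197 - 153} = - \frac{6049}{\left(-111\right)^{2}} + \frac{49336}{-351} = - \frac{6049}{12321} + 49336 \left(- \frac{1}{351}\right) = \left(-6049\right) \frac{1}{12321} - \frac{49336}{351} = - \frac{6049}{12321} - \frac{49336}{351} = - \frac{67776895}{480519}$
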